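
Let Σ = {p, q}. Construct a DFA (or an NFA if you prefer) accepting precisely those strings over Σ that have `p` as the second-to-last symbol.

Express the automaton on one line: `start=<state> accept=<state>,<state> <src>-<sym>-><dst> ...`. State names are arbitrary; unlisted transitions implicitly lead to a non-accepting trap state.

start=s0 accept=s3,s4 s0-p->s1 s0-q->s2 s1-p->s3 s1-q->s4 s2-p->s5 s2-q->s6 s3-p->s3 s3-q->s4 s4-p->s5 s4-q->s6 s5-p->s3 s5-q->s4 s6-p->s5 s6-q->s6

A DFA must remember the last 2 symbols (since which symbol is second-to-last isn't known until the input ends). Use one state per possible window of the last ≤2 symbols; accept from those whose window starts with `p`.
7 states suffice.
        p   q  
>  s0   s1  s2 
   s1   s3  s4 
   s2   s5  s6 
 * s3   s3  s4 
 * s4   s5  s6 
   s5   s3  s4 
   s6   s5  s6 
(> = start, * = accepting)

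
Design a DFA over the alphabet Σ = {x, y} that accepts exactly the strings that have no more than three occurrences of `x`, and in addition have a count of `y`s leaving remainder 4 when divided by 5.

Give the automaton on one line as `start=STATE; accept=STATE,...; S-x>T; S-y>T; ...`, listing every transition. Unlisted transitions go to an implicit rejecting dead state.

Build one automaton per condition and run them in lockstep. The first has 5 states tracking the count of `x`s, saturating at 4; the second has 5 states tracking the count of `y`s modulo 5. A product state is a pair (one from each), accepting exactly when both do. Equivalent product states are then merged.
With 21 states:
          x    y  
>  s0     s1   s2 
   s1     s3   s4 
   s2     s4   s5 
   s3     s6   s7 
   s4     s7   s8 
   s5     s8   s9 
   s6    s10  s11 
   s7    s11  s12 
   s8    s12  s13 
   s9    s13  s14 
   s10   s10  s10 
   s11   s10  s15 
   s12   s15  s16 
   s13   s16  s17 
 * s14   s17   s0 
   s15   s10  s18 
   s16   s18  s19 
 * s17   s19   s1 
   s18   s10  s20 
 * s19   s20   s3 
 * s20   s10   s6 
(> = start, * = accepting)

start=s0; accept=s14,s17,s19,s20; s0-x>s1; s0-y>s2; s1-x>s3; s1-y>s4; s2-x>s4; s2-y>s5; s3-x>s6; s3-y>s7; s4-x>s7; s4-y>s8; s5-x>s8; s5-y>s9; s6-x>s10; s6-y>s11; s7-x>s11; s7-y>s12; s8-x>s12; s8-y>s13; s9-x>s13; s9-y>s14; s10-x>s10; s10-y>s10; s11-x>s10; s11-y>s15; s12-x>s15; s12-y>s16; s13-x>s16; s13-y>s17; s14-x>s17; s14-y>s0; s15-x>s10; s15-y>s18; s16-x>s18; s16-y>s19; s17-x>s19; s17-y>s1; s18-x>s10; s18-y>s20; s19-x>s20; s19-y>s3; s20-x>s10; s20-y>s6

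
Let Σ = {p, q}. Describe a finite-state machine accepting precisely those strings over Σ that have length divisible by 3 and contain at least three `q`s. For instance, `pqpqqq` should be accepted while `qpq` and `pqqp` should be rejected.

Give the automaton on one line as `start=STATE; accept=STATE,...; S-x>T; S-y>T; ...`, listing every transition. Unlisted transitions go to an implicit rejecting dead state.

Handle the two conditions separately and then intersect. One (3 states) tracks the input length modulo 3; the other (5 states) tracks the count of `q`s, saturating at 4. Each combined state is a pair, one component from each; accept when both components accept. After merging equivalent states the machine shrinks.
A 12-state machine:
       p  q 
>  A   B  C 
   B   D  E 
   C   E  F 
   D   A  G 
   E   G  H 
   F   H  I 
   G   C  J 
   H   J  K 
 * I   K  K 
   J   F  L 
   K   L  L 
   L   I  I 
(> = start, * = accepting)

start=A; accept=I; A-p>B; A-q>C; B-p>D; B-q>E; C-p>E; C-q>F; D-p>A; D-q>G; E-p>G; E-q>H; F-p>H; F-q>I; G-p>C; G-q>J; H-p>J; H-q>K; I-p>K; I-q>K; J-p>F; J-q>L; K-p>L; K-q>L; L-p>I; L-q>I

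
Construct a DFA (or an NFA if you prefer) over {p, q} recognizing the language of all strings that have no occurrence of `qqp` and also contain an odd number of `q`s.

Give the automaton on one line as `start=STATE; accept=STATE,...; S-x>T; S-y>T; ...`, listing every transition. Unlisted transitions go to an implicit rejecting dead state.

start=A; accept=B,C,G; A-p>A; A-q>B; B-p>C; B-q>D; C-p>C; C-q>E; D-p>F; D-q>G; E-p>A; E-q>G; F-p>F; F-q>F; G-p>F; G-q>D

Handle the two conditions separately and then intersect. The first has 4 states tracking partial matches of the forbidden pattern `qqp`; the second has 2 states tracking the count of `q`s modulo 2. A product state is a pair (one from each), accepting exactly when both do. Equivalent product states are then merged.
With 7 states:
       p  q 
>  A   A  B 
 * B   C  D 
 * C   C  E 
   D   F  G 
   E   A  G 
   F   F  F 
 * G   F  D 
(> = start, * = accepting)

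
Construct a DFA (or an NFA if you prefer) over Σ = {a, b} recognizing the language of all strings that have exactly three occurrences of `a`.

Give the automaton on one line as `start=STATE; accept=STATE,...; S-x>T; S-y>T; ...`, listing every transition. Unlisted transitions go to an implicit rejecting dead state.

Count `a`s, saturating at 4: states q0 through q3 mean 0 through 3 `a`s seen; q4 means more than 3. Each `a` increments (capped at q4); other symbols loop. Accept from {q3}.
With 5 states:
        a   b  
>  q0   q1  q0 
   q1   q2  q1 
   q2   q3  q2 
 * q3   q4  q3 
   q4   q4  q4 
(> = start, * = accepting)

start=q0; accept=q3; q0-a>q1; q0-b>q0; q1-a>q2; q1-b>q1; q2-a>q3; q2-b>q2; q3-a>q4; q3-b>q3; q4-a>q4; q4-b>q4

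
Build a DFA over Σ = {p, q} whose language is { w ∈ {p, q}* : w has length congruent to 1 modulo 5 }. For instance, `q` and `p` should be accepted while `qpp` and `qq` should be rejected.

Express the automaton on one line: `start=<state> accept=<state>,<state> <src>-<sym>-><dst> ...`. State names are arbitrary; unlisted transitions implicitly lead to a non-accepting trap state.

start=A accept=B A-p->B A-q->B B-p->C B-q->C C-p->D C-q->D D-p->E D-q->E E-p->A E-q->A

Count input length modulo 5: every symbol advances one step around the cycle A → B → C → D → E → A. Accept at B.
With 5 states:
       p  q 
>  A   B  B 
 * B   C  C 
   C   D  D 
   D   E  E 
   E   A  A 
(> = start, * = accepting)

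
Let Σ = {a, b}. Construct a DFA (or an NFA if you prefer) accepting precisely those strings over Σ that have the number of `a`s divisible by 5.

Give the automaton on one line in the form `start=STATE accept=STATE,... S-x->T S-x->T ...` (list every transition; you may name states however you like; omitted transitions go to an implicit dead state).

Keep the running count of `a`s modulo 5: each `a` advances along the cycle S0 → S1 → S2 → S3 → S4 → S0 while other symbols loop. Accept at S0.
With 5 states:
        a   b  
>* S0   S1  S0 
   S1   S2  S1 
   S2   S3  S2 
   S3   S4  S3 
   S4   S0  S4 
(> = start, * = accepting)

start=S0 accept=S0 S0-a->S1 S0-b->S0 S1-a->S2 S1-b->S1 S2-a->S3 S2-b->S2 S3-a->S4 S3-b->S3 S4-a->S0 S4-b->S4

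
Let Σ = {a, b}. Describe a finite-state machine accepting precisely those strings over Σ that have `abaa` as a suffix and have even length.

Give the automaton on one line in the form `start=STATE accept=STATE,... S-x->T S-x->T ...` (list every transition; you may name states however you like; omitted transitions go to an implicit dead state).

Build one automaton per condition and run them in lockstep. One (5 states) tracks how much of the suffix `abaa` has currently been matched; the other (2 states) tracks the input length modulo 2. Each combined state is a pair, one component from each; accept when both components accept. Minimizing collapses redundant product states.
        a   b  
>  S0   S1  S2 
   S1   S0  S3 
   S2   S0  S0 
   S3   S4  S2 
   S4   S5  S3 
 * S5   S1  S2 
(> = start, * = accepting)

start=S0 accept=S5 S0-a->S1 S0-b->S2 S1-a->S0 S1-b->S3 S2-a->S0 S2-b->S0 S3-a->S4 S3-b->S2 S4-a->S5 S4-b->S3 S5-a->S1 S5-b->S2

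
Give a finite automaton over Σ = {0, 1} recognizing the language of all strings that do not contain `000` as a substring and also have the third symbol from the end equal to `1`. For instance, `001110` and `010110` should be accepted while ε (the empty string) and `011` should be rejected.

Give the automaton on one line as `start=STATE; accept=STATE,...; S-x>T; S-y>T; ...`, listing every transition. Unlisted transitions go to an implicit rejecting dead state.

Run two small machines in parallel and take their product. The first has 4 states tracking partial matches of the forbidden pattern `000`; the second has 15 states tracking the last 3 symbols read. A product state is a pair (one from each), accepting exactly when both do.
          0    1  
>  q0     q1   q2 
   q1     q3   q4 
   q2     q5   q6 
   q3     q7   q8 
   q4     q9  q10 
   q5    q11  q12 
   q6    q13  q14 
   q7     q7  q15 
   q8     q9  q10 
   q9    q11  q12 
   q10   q13  q14 
 * q11    q7   q8 
 * q12    q9  q10 
 * q13   q11  q12 
 * q14   q13  q14 
   q15   q16  q17 
   q16   q18  q19 
   q17   q20  q21 
   q18    q7  q15 
   q19   q16  q17 
   q20   q18  q19 
   q21   q20  q21 
(> = start, * = accepting)

start=q0; accept=q11,q12,q13,q14; q0-0>q1; q0-1>q2; q1-0>q3; q1-1>q4; q2-0>q5; q2-1>q6; q3-0>q7; q3-1>q8; q4-0>q9; q4-1>q10; q5-0>q11; q5-1>q12; q6-0>q13; q6-1>q14; q7-0>q7; q7-1>q15; q8-0>q9; q8-1>q10; q9-0>q11; q9-1>q12; q10-0>q13; q10-1>q14; q11-0>q7; q11-1>q8; q12-0>q9; q12-1>q10; q13-0>q11; q13-1>q12; q14-0>q13; q14-1>q14; q15-0>q16; q15-1>q17; q16-0>q18; q16-1>q19; q17-0>q20; q17-1>q21; q18-0>q7; q18-1>q15; q19-0>q16; q19-1>q17; q20-0>q18; q20-1>q19; q21-0>q20; q21-1>q21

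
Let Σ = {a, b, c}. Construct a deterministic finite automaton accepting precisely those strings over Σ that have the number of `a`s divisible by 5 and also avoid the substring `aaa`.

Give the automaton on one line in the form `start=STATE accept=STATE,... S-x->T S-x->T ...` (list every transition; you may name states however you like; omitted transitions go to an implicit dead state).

start=q0 accept=q0,q13,q14 q0-a->q1 q0-b->q0 q0-c->q0 q1-a->q2 q1-b->q3 q1-c->q3 q2-a->q4 q2-b->q5 q2-c->q5 q3-a->q6 q3-b->q3 q3-c->q3 q4-a->q4 q4-b->q4 q4-c->q4 q5-a->q7 q5-b->q5 q5-c->q5 q6-a->q8 q6-b->q5 q6-c->q5 q7-a->q9 q7-b->q10 q7-c->q10 q8-a->q4 q8-b->q10 q8-c->q10 q9-a->q4 q9-b->q11 q9-c->q11 q10-a->q12 q10-b->q10 q10-c->q10 q11-a->q13 q11-b->q11 q11-c->q11 q12-a->q14 q12-b->q11 q12-c->q11 q13-a->q15 q13-b->q0 q13-c->q0 q14-a->q4 q14-b->q0 q14-c->q0 q15-a->q4 q15-b->q3 q15-c->q3

Run two small machines in parallel and take their product. The first has 5 states tracking the count of `a`s modulo 5; the second has 4 states tracking partial matches of the forbidden pattern `aaa`. A product state is a pair (one from each), accepting exactly when both do. Minimizing collapses redundant product states.
With 16 states:
          a    b    c  
>* q0     q1   q0   q0 
   q1     q2   q3   q3 
   q2     q4   q5   q5 
   q3     q6   q3   q3 
   q4     q4   q4   q4 
   q5     q7   q5   q5 
   q6     q8   q5   q5 
   q7     q9  q10  q10 
   q8     q4  q10  q10 
   q9     q4  q11  q11 
   q10   q12  q10  q10 
   q11   q13  q11  q11 
   q12   q14  q11  q11 
 * q13   q15   q0   q0 
 * q14    q4   q0   q0 
   q15    q4   q3   q3 
(> = start, * = accepting)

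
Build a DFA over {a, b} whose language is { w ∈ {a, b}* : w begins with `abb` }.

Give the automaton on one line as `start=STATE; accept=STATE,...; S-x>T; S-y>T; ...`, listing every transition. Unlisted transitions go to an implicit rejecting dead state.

Check the first 3 symbols one by one: s0 through s2 record how many have matched `abb` so far; any wrong symbol goes to the dead state s4. After all 3 match we enter the accepting sink s3.
5 states suffice.
        a   b  
>  s0   s1  s4 
   s1   s4  s2 
   s2   s4  s3 
 * s3   s3  s3 
   s4   s4  s4 
(> = start, * = accepting)

start=s0; accept=s3; s0-a>s1; s0-b>s4; s1-a>s4; s1-b>s2; s2-a>s4; s2-b>s3; s3-a>s3; s3-b>s3; s4-a>s4; s4-b>s4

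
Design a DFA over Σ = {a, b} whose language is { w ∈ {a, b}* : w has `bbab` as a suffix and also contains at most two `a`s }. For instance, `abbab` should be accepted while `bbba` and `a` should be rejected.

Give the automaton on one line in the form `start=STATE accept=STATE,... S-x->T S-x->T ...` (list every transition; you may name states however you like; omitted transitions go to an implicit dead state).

Handle the two conditions separately and then intersect. The first has 5 states tracking how much of the suffix `bbab` has currently been matched; the second has 4 states tracking the count of `a`s, saturating at 3. A product state is a pair (one from each), accepting exactly when both do.
18 states suffice.
          a    b  
>  S0     S1   S2 
   S1     S3   S4 
   S2     S1   S5 
   S3     S6   S7 
   S4     S3   S8 
   S5     S9   S5 
   S6     S6  S10 
   S7     S6  S11 
   S8    S12   S8 
   S9     S3  S13 
   S10    S6  S14 
   S11   S15  S11 
   S12    S6  S16 
 * S13    S3   S8 
   S14   S15  S14 
   S15    S6  S17 
 * S16    S6  S11 
   S17    S6  S14 
(> = start, * = accepting)

start=S0 accept=S13,S16 S0-a->S1 S0-b->S2 S1-a->S3 S1-b->S4 S2-a->S1 S2-b->S5 S3-a->S6 S3-b->S7 S4-a->S3 S4-b->S8 S5-a->S9 S5-b->S5 S6-a->S6 S6-b->S10 S7-a->S6 S7-b->S11 S8-a->S12 S8-b->S8 S9-a->S3 S9-b->S13 S10-a->S6 S10-b->S14 S11-a->S15 S11-b->S11 S12-a->S6 S12-b->S16 S13-a->S3 S13-b->S8 S14-a->S15 S14-b->S14 S15-a->S6 S15-b->S17 S16-a->S6 S16-b->S11 S17-a->S6 S17-b->S14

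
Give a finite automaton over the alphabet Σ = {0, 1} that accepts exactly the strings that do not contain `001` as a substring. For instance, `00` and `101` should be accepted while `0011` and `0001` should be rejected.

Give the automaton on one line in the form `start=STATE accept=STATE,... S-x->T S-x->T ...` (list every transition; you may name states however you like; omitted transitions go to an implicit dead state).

start=s0 accept=s0,s1,s2 s0-0->s1 s0-1->s0 s1-0->s2 s1-1->s0 s2-0->s2 s2-1->s3 s3-0->s3 s3-1->s3

This is the complement of 'contains `001`'. Use the same substring-matching states — s0 through s3 holding how much of `001` has just been matched — but flip the accepting set: everything except the trap s3 accepts.
4 states suffice.
        0   1  
>* s0   s1  s0 
 * s1   s2  s0 
 * s2   s2  s3 
   s3   s3  s3 
(> = start, * = accepting)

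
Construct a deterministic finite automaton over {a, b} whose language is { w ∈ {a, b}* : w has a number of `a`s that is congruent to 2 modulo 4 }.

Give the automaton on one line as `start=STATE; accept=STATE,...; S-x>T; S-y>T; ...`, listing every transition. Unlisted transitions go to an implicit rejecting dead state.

start=q0; accept=q2; q0-a>q1; q0-b>q0; q1-a>q2; q1-b>q1; q2-a>q3; q2-b>q2; q3-a>q0; q3-b>q3

The only thing that matters is how many `a`s have appeared, reduced mod 4. Use one state per residue: q0 for 0, …, q3 for 3. Reading `a` moves to the next residue; anything else stays put. q2 is accepting.
        a   b  
>  q0   q1  q0 
   q1   q2  q1 
 * q2   q3  q2 
   q3   q0  q3 
(> = start, * = accepting)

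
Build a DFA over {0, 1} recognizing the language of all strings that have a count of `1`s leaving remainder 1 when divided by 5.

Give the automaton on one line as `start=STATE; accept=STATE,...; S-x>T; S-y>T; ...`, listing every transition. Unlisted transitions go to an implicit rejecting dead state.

Keep the running count of `1`s modulo 5: each `1` advances along the cycle q0 → q1 → q2 → q3 → q4 → q0 while other symbols loop. Accept at q1.
        0   1  
>  q0   q0  q1 
 * q1   q1  q2 
   q2   q2  q3 
   q3   q3  q4 
   q4   q4  q0 
(> = start, * = accepting)

start=q0; accept=q1; q0-0>q0; q0-1>q1; q1-0>q1; q1-1>q2; q2-0>q2; q2-1>q3; q3-0>q3; q3-1>q4; q4-0>q4; q4-1>q0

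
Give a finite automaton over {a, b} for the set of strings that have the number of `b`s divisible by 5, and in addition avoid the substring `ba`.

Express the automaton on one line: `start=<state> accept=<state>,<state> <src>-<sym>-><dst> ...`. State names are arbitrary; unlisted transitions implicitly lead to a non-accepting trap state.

start=q0 accept=q0,q6 q0-a->q0 q0-b->q1 q1-a->q2 q1-b->q3 q2-a->q2 q2-b->q2 q3-a->q2 q3-b->q4 q4-a->q2 q4-b->q5 q5-a->q2 q5-b->q6 q6-a->q2 q6-b->q1

Handle the two conditions separately and then intersect. One (5 states) tracks the count of `b`s modulo 5; the other (3 states) tracks partial matches of the forbidden pattern `ba`. Each combined state is a pair, one component from each; accept when both components accept. Equivalent product states are then merged.
7 states suffice.
        a   b  
>* q0   q0  q1 
   q1   q2  q3 
   q2   q2  q2 
   q3   q2  q4 
   q4   q2  q5 
   q5   q2  q6 
 * q6   q2  q1 
(> = start, * = accepting)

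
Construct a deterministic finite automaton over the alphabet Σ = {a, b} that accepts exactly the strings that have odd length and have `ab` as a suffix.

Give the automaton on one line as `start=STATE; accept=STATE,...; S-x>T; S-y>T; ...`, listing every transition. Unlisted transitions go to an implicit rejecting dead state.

Handle the two conditions separately and then intersect. The first has 2 states tracking the input length modulo 2; the second has 3 states tracking how much of the suffix `ab` has currently been matched. A product state is a pair (one from each), accepting exactly when both do.
A 6-state machine:
        a   b  
>  s0   s1  s2 
   s1   s3  s4 
   s2   s3  s0 
   s3   s1  s5 
   s4   s1  s2 
 * s5   s3  s0 
(> = start, * = accepting)

start=s0; accept=s5; s0-a>s1; s0-b>s2; s1-a>s3; s1-b>s4; s2-a>s3; s2-b>s0; s3-a>s1; s3-b>s5; s4-a>s1; s4-b>s2; s5-a>s3; s5-b>s0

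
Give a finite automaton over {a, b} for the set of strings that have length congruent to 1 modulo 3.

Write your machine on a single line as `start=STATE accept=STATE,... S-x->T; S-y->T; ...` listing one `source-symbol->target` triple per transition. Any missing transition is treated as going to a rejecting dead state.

Count input length modulo 3: every symbol advances one step around the cycle q0 → q1 → q2 → q0. Accept at q1.
With 3 states:
        a   b  
>  q0   q1  q1 
 * q1   q2  q2 
   q2   q0  q0 
(> = start, * = accepting)

start=q0; accept=q1; q0-a->q1; q0-b->q1; q1-a->q2; q1-b->q2; q2-a->q0; q2-b->q0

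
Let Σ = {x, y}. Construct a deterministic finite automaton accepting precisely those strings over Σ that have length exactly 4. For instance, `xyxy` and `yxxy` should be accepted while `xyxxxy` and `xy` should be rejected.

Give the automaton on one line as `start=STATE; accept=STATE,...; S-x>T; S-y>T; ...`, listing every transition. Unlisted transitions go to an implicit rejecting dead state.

We only need to distinguish lengths 0, 1, …, 4, and '>4'. Chain q0 → q1 → q2 → q3 → q4 → q5 on every symbol, with q5 looping. Accepting states: {q4}.
6 states suffice.
        x   y  
>  q0   q1  q1 
   q1   q2  q2 
   q2   q3  q3 
   q3   q4  q4 
 * q4   q5  q5 
   q5   q5  q5 
(> = start, * = accepting)

start=q0; accept=q4; q0-x>q1; q0-y>q1; q1-x>q2; q1-y>q2; q2-x>q3; q2-y>q3; q3-x>q4; q3-y>q4; q4-x>q5; q4-y>q5; q5-x>q5; q5-y>q5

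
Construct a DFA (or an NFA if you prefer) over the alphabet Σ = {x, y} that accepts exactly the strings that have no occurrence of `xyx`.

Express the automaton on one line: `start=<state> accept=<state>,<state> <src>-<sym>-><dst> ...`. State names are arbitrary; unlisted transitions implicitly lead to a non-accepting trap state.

Track partial matches of the forbidden pattern `xyx`. State q3 is a dead state reached once `xyx` has occurred; every other state accepts. q0 means no part of `xyx` is currently matched.
4 states suffice.
        x   y  
>* q0   q1  q0 
 * q1   q1  q2 
 * q2   q3  q0 
   q3   q3  q3 
(> = start, * = accepting)

start=q0 accept=q0,q1,q2 q0-x->q1 q0-y->q0 q1-x->q1 q1-y->q2 q2-x->q3 q2-y->q0 q3-x->q3 q3-y->q3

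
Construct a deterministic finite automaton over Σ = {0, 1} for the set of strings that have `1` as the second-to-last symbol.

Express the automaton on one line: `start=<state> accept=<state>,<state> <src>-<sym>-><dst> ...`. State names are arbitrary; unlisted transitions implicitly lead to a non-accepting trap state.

A DFA must remember the last 2 symbols (since which symbol is second-to-last isn't known until the input ends). Use one state per possible window of the last ≤2 symbols; accept from those whose window starts with `1`.
7 states suffice.
        0   1  
>  q0   q1  q2 
   q1   q3  q4 
   q2   q5  q6 
   q3   q3  q4 
   q4   q5  q6 
 * q5   q3  q4 
 * q6   q5  q6 
(> = start, * = accepting)

start=q0 accept=q5,q6 q0-0->q1 q0-1->q2 q1-0->q3 q1-1->q4 q2-0->q5 q2-1->q6 q3-0->q3 q3-1->q4 q4-0->q5 q4-1->q6 q5-0->q3 q5-1->q4 q6-0->q5 q6-1->q6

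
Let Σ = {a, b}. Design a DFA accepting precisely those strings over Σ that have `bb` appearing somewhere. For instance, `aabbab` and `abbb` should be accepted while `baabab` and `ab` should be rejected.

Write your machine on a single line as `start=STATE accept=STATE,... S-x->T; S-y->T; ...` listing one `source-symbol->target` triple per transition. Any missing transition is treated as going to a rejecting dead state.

start=q0; accept=q2; q0-a->q0; q0-b->q1; q1-a->q0; q1-b->q2; q2-a->q2; q2-b->q2

States q0..q1 record the length of the longest prefix of `bb` that matches the current input suffix. Reaching q2 means `bb` has been seen, and we stay there forever. Accept from q2.
        a   b  
>  q0   q0  q1 
   q1   q0  q2 
 * q2   q2  q2 
(> = start, * = accepting)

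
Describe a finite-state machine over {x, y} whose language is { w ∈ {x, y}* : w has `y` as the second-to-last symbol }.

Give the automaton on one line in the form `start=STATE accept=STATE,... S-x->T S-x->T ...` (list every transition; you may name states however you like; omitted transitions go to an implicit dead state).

start=s0 accept=s5,s6 s0-x->s1 s0-y->s2 s1-x->s3 s1-y->s4 s2-x->s5 s2-y->s6 s3-x->s3 s3-y->s4 s4-x->s5 s4-y->s6 s5-x->s3 s5-y->s4 s6-x->s5 s6-y->s6

Because acceptance depends on a position counted from the end, the machine has to buffer the most recent 2 symbols. Make each state the string of the last up-to-2 symbols read; on input `x` shift the window left and append `x`. Accept when the buffered window has length 2 and begins with `y`.
7 states suffice.
        x   y  
>  s0   s1  s2 
   s1   s3  s4 
   s2   s5  s6 
   s3   s3  s4 
   s4   s5  s6 
 * s5   s3  s4 
 * s6   s5  s6 
(> = start, * = accepting)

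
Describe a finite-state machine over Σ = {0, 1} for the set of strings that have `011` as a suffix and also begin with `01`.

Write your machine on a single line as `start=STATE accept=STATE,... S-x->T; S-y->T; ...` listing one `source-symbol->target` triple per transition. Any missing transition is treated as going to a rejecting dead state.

Handle the two conditions separately and then intersect. One (4 states) tracks how much of the suffix `011` has currently been matched; the other (4 states) tracks whether the input so far still matches the prefix `01`. Each combined state is a pair, one component from each; accept when both components accept. Minimizing collapses redundant product states.
7 states suffice.
        0   1  
>  s0   s1  s2 
   s1   s2  s3 
   s2   s2  s2 
   s3   s4  s5 
   s4   s4  s3 
 * s5   s4  s6 
   s6   s4  s6 
(> = start, * = accepting)

start=s0; accept=s5; s0-0->s1; s0-1->s2; s1-0->s2; s1-1->s3; s2-0->s2; s2-1->s2; s3-0->s4; s3-1->s5; s4-0->s4; s4-1->s3; s5-0->s4; s5-1->s6; s6-0->s4; s6-1->s6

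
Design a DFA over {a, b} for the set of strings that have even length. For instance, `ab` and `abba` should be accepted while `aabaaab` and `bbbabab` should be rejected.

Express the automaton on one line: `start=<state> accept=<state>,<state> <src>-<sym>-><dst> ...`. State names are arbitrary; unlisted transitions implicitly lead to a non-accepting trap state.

start=S0 accept=S0 S0-a->S1 S0-b->S1 S1-a->S0 S1-b->S0

Count input length modulo 2: every symbol advances one step around the cycle S0 → S1 → S0. Accept at S0.
With 2 states:
        a   b  
>* S0   S1  S1 
   S1   S0  S0 
(> = start, * = accepting)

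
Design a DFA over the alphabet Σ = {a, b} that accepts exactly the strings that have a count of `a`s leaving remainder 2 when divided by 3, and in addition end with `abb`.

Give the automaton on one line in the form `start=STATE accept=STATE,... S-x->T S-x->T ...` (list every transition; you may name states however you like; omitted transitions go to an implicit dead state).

start=S0 accept=S8 S0-a->S1 S0-b->S0 S1-a->S2 S1-b->S3 S2-a->S4 S2-b->S5 S3-a->S2 S3-b->S6 S4-a->S1 S4-b->S7 S5-a->S4 S5-b->S8 S6-a->S2 S6-b->S9 S7-a->S1 S7-b->S10 S8-a->S4 S8-b->S11 S9-a->S2 S9-b->S9 S10-a->S1 S10-b->S0 S11-a->S4 S11-b->S11

Run two small machines in parallel and take their product. The first has 3 states tracking the count of `a`s modulo 3; the second has 4 states tracking how much of the suffix `abb` has currently been matched. A product state is a pair (one from each), accepting exactly when both do.
With 12 states:
          a    b  
>  S0     S1   S0 
   S1     S2   S3 
   S2     S4   S5 
   S3     S2   S6 
   S4     S1   S7 
   S5     S4   S8 
   S6     S2   S9 
   S7     S1  S10 
 * S8     S4  S11 
   S9     S2   S9 
   S10    S1   S0 
   S11    S4  S11 
(> = start, * = accepting)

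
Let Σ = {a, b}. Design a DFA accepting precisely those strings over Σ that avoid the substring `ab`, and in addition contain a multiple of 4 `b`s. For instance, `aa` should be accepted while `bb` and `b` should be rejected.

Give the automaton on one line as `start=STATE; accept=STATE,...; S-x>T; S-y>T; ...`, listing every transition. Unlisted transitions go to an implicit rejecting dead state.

start=q0; accept=q0,q1; q0-a>q1; q0-b>q2; q1-a>q1; q1-b>q3; q2-a>q4; q2-b>q5; q3-a>q3; q3-b>q6; q4-a>q4; q4-b>q6; q5-a>q7; q5-b>q8; q6-a>q6; q6-b>q9; q7-a>q7; q7-b>q9; q8-a>q10; q8-b>q0; q9-a>q9; q9-b>q11; q10-a>q10; q10-b>q11; q11-a>q11; q11-b>q3

Build one automaton per condition and run them in lockstep. One (3 states) tracks partial matches of the forbidden pattern `ab`; the other (4 states) tracks the count of `b`s modulo 4. Each combined state is a pair, one component from each; accept when both components accept.
          a    b  
>* q0     q1   q2 
 * q1     q1   q3 
   q2     q4   q5 
   q3     q3   q6 
   q4     q4   q6 
   q5     q7   q8 
   q6     q6   q9 
   q7     q7   q9 
   q8    q10   q0 
   q9     q9  q11 
   q10   q10  q11 
   q11   q11   q3 
(> = start, * = accepting)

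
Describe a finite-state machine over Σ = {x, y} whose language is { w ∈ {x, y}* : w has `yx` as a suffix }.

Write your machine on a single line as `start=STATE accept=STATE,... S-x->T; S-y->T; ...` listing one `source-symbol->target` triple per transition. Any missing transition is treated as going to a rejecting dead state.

start=S0; accept=S2; S0-x->S0; S0-y->S1; S1-x->S2; S1-y->S1; S2-x->S0; S2-y->S1

Let each state record the length of the longest suffix of the input read so far that is also a prefix of `yx`. S1 means the last symbol is `y`; S2 means the last 2 symbols are `yx`. Accept only at S2, where the string currently ends in `yx`.
With 3 states:
        x   y  
>  S0   S0  S1 
   S1   S2  S1 
 * S2   S0  S1 
(> = start, * = accepting)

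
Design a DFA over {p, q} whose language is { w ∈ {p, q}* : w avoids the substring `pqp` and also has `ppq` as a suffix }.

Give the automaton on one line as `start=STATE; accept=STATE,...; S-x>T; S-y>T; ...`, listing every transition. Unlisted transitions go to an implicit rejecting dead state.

Run two small machines in parallel and take their product. The first has 4 states tracking partial matches of the forbidden pattern `pqp`; the second has 4 states tracking how much of the suffix `ppq` has currently been matched. A product state is a pair (one from each), accepting exactly when both do. After merging equivalent states the machine shrinks.
6 states suffice.
        p   q  
>  s0   s1  s0 
   s1   s2  s3 
   s2   s2  s4 
   s3   s5  s0 
 * s4   s5  s0 
   s5   s5  s5 
(> = start, * = accepting)

start=s0; accept=s4; s0-p>s1; s0-q>s0; s1-p>s2; s1-q>s3; s2-p>s2; s2-q>s4; s3-p>s5; s3-q>s0; s4-p>s5; s4-q>s0; s5-p>s5; s5-q>s5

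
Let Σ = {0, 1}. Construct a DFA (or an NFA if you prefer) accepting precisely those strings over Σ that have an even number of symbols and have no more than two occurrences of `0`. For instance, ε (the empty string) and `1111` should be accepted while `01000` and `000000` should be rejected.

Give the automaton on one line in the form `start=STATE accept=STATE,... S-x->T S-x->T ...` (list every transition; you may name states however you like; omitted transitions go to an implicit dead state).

Run two small machines in parallel and take their product. One (2 states) tracks the input length modulo 2; the other (4 states) tracks the count of `0`s, saturating at 3. Each combined state is a pair, one component from each; accept when both components accept.
        0   1  
>* q0   q1  q2 
   q1   q3  q4 
   q2   q4  q0 
 * q3   q5  q6 
 * q4   q6  q1 
   q5   q7  q7 
   q6   q7  q3 
   q7   q5  q5 
(> = start, * = accepting)

start=q0 accept=q0,q3,q4 q0-0->q1 q0-1->q2 q1-0->q3 q1-1->q4 q2-0->q4 q2-1->q0 q3-0->q5 q3-1->q6 q4-0->q6 q4-1->q1 q5-0->q7 q5-1->q7 q6-0->q7 q6-1->q3 q7-0->q5 q7-1->q5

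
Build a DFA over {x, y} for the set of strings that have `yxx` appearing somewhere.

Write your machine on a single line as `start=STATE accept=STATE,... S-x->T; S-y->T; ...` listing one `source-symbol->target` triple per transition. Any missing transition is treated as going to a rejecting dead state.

start=s0; accept=s3; s0-x->s0; s0-y->s1; s1-x->s2; s1-y->s1; s2-x->s3; s2-y->s1; s3-x->s3; s3-y->s3

States s0..s2 record the length of the longest prefix of `yxx` that matches the current input suffix. Reaching s3 means `yxx` has been seen, and we stay there forever. Accept from s3.
A 4-state machine:
        x   y  
>  s0   s0  s1 
   s1   s2  s1 
   s2   s3  s1 
 * s3   s3  s3 
(> = start, * = accepting)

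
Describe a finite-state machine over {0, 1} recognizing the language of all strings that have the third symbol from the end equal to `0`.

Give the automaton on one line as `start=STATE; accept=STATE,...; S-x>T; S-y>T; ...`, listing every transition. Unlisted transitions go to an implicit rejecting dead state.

start=s0; accept=s7,s8,s9,s10; s0-0>s1; s0-1>s2; s1-0>s3; s1-1>s4; s2-0>s5; s2-1>s6; s3-0>s7; s3-1>s8; s4-0>s9; s4-1>s10; s5-0>s11; s5-1>s12; s6-0>s13; s6-1>s14; s7-0>s7; s7-1>s8; s8-0>s9; s8-1>s10; s9-0>s11; s9-1>s12; s10-0>s13; s10-1>s14; s11-0>s7; s11-1>s8; s12-0>s9; s12-1>s10; s13-0>s11; s13-1>s12; s14-0>s13; s14-1>s14

A DFA must remember the last 3 symbols (since which symbol is third-to-last isn't known until the input ends). Use one state per possible window of the last ≤3 symbols; accept from those whose window starts with `0`.
          0    1  
>  s0     s1   s2 
   s1     s3   s4 
   s2     s5   s6 
   s3     s7   s8 
   s4     s9  s10 
   s5    s11  s12 
   s6    s13  s14 
 * s7     s7   s8 
 * s8     s9  s10 
 * s9    s11  s12 
 * s10   s13  s14 
   s11    s7   s8 
   s12    s9  s10 
   s13   s11  s12 
   s14   s13  s14 
(> = start, * = accepting)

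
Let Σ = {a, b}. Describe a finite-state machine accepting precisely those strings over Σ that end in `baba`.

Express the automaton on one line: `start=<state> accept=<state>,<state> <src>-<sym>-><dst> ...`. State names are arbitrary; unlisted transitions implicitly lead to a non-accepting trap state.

start=q0 accept=q4 q0-a->q0 q0-b->q1 q1-a->q2 q1-b->q1 q2-a->q0 q2-b->q3 q3-a->q4 q3-b->q1 q4-a->q0 q4-b->q3

Let each state record the length of the longest suffix of the input read so far that is also a prefix of `baba`. q1 means the last symbol is `b`; q2 means the last 2 symbols are `ba`; q3 means the last 3 symbols are `bab`; q4 means the last 4 symbols are `baba`. Accept only at q4, where the string currently ends in `baba`.
A 5-state machine:
        a   b  
>  q0   q0  q1 
   q1   q2  q1 
   q2   q0  q3 
   q3   q4  q1 
 * q4   q0  q3 
(> = start, * = accepting)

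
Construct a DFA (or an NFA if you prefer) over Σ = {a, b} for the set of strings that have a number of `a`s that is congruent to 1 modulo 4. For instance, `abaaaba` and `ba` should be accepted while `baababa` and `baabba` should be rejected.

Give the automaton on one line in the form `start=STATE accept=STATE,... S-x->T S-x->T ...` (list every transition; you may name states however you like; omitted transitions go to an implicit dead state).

The only thing that matters is how many `a`s have appeared, reduced mod 4. Use one state per residue: q0 for 0, …, q3 for 3. Reading `a` moves to the next residue; anything else stays put. q1 is accepting.
4 states suffice.
        a   b  
>  q0   q1  q0 
 * q1   q2  q1 
   q2   q3  q2 
   q3   q0  q3 
(> = start, * = accepting)

start=q0 accept=q1 q0-a->q1 q0-b->q0 q1-a->q2 q1-b->q1 q2-a->q3 q2-b->q2 q3-a->q0 q3-b->q3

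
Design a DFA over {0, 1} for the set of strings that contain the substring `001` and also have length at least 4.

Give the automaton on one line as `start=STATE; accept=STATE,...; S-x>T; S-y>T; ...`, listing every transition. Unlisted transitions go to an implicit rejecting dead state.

Handle the two conditions separately and then intersect. The first has 4 states tracking whether and how much of `001` has been seen; the second has 6 states tracking the input length, saturating at 5. A product state is a pair (one from each), accepting exactly when both do. Equivalent product states are then merged.
       0  1 
>  A   B  C 
   B   D  C 
   C   E  C 
   D   F  G 
   E   F  C 
   F   F  H 
   G   H  H 
 * H   H  H 
(> = start, * = accepting)

start=A; accept=H; A-0>B; A-1>C; B-0>D; B-1>C; C-0>E; C-1>C; D-0>F; D-1>G; E-0>F; E-1>C; F-0>F; F-1>H; G-0>H; G-1>H; H-0>H; H-1>H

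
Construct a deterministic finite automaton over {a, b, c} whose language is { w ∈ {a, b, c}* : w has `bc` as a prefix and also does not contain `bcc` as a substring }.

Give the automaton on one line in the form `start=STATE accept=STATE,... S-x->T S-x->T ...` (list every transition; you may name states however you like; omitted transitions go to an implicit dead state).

start=q0 accept=q4,q6,q7 q0-a->q1 q0-b->q2 q0-c->q1 q1-a->q1 q1-b->q3 q1-c->q1 q2-a->q1 q2-b->q3 q2-c->q4 q3-a->q1 q3-b->q3 q3-c->q5 q4-a->q6 q4-b->q7 q4-c->q8 q5-a->q1 q5-b->q3 q5-c->q9 q6-a->q6 q6-b->q7 q6-c->q6 q7-a->q6 q7-b->q7 q7-c->q4 q8-a->q8 q8-b->q8 q8-c->q8 q9-a->q9 q9-b->q9 q9-c->q9

Handle the two conditions separately and then intersect. The first has 4 states tracking whether the input so far still matches the prefix `bc`; the second has 4 states tracking partial matches of the forbidden pattern `bcc`. A product state is a pair (one from each), accepting exactly when both do.
        a   b   c  
>  q0   q1  q2  q1 
   q1   q1  q3  q1 
   q2   q1  q3  q4 
   q3   q1  q3  q5 
 * q4   q6  q7  q8 
   q5   q1  q3  q9 
 * q6   q6  q7  q6 
 * q7   q6  q7  q4 
   q8   q8  q8  q8 
   q9   q9  q9  q9 
(> = start, * = accepting)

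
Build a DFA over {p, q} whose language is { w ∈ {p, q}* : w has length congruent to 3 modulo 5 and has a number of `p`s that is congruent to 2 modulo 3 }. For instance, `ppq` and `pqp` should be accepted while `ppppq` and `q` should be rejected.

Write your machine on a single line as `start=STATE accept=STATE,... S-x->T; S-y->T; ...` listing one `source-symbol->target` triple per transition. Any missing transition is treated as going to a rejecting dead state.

start=A; accept=H; A-p->B; A-q->C; B-p->D; B-q->E; C-p->E; C-q->F; D-p->G; D-q->H; E-p->H; E-q->I; F-p->I; F-q->G; G-p->J; G-q->K; H-p->K; H-q->L; I-p->L; I-q->J; J-p->M; J-q->N; K-p->N; K-q->A; L-p->A; L-q->M; M-p->C; M-q->O; N-p->O; N-q->B; O-p->F; O-q->D

Build one automaton per condition and run them in lockstep. One (5 states) tracks the input length modulo 5; the other (3 states) tracks the count of `p`s modulo 3. Each combined state is a pair, one component from each; accept when both components accept.
15 states suffice.
       p  q 
>  A   B  C 
   B   D  E 
   C   E  F 
   D   G  H 
   E   H  I 
   F   I  G 
   G   J  K 
 * H   K  L 
   I   L  J 
   J   M  N 
   K   N  A 
   L   A  M 
   M   C  O 
   N   O  B 
   O   F  D 
(> = start, * = accepting)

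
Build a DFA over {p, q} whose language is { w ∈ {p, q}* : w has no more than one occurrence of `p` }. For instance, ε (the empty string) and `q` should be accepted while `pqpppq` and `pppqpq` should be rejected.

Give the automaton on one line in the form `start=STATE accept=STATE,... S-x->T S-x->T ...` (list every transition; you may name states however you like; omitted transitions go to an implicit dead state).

start=s0 accept=s0,s1 s0-p->s1 s0-q->s0 s1-p->s2 s1-q->s1 s2-p->s2 s2-q->s2

Only the number of `p`s matters, and only up to 2. Make a chain s0 → s1 → s2 advanced by each `p` (with s2 absorbing); every other symbol self-loops. The accepting set is {s0, s1}.
        p   q  
>* s0   s1  s0 
 * s1   s2  s1 
   s2   s2  s2 
(> = start, * = accepting)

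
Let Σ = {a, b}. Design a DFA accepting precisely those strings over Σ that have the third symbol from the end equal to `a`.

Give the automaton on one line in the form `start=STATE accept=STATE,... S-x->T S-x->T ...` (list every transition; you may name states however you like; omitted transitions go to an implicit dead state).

A DFA must remember the last 3 symbols (since which symbol is third-to-last isn't known until the input ends). Use one state per possible window of the last ≤3 symbols; accept from those whose window starts with `a`.
15 states suffice.
          a    b  
>  s0     s1   s2 
   s1     s3   s4 
   s2     s5   s6 
   s3     s7   s8 
   s4     s9  s10 
   s5    s11  s12 
   s6    s13  s14 
 * s7     s7   s8 
 * s8     s9  s10 
 * s9    s11  s12 
 * s10   s13  s14 
   s11    s7   s8 
   s12    s9  s10 
   s13   s11  s12 
   s14   s13  s14 
(> = start, * = accepting)

start=s0 accept=s7,s8,s9,s10 s0-a->s1 s0-b->s2 s1-a->s3 s1-b->s4 s2-a->s5 s2-b->s6 s3-a->s7 s3-b->s8 s4-a->s9 s4-b->s10 s5-a->s11 s5-b->s12 s6-a->s13 s6-b->s14 s7-a->s7 s7-b->s8 s8-a->s9 s8-b->s10 s9-a->s11 s9-b->s12 s10-a->s13 s10-b->s14 s11-a->s7 s11-b->s8 s12-a->s9 s12-b->s10 s13-a->s11 s13-b->s12 s14-a->s13 s14-b->s14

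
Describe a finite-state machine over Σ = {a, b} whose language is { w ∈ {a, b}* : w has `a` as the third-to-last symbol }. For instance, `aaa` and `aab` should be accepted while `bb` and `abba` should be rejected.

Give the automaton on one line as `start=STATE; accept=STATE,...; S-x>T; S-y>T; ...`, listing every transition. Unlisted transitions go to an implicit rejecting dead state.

start=q0; accept=q7,q8,q9,q10; q0-a>q1; q0-b>q2; q1-a>q3; q1-b>q4; q2-a>q5; q2-b>q6; q3-a>q7; q3-b>q8; q4-a>q9; q4-b>q10; q5-a>q11; q5-b>q12; q6-a>q13; q6-b>q14; q7-a>q7; q7-b>q8; q8-a>q9; q8-b>q10; q9-a>q11; q9-b>q12; q10-a>q13; q10-b>q14; q11-a>q7; q11-b>q8; q12-a>q9; q12-b>q10; q13-a>q11; q13-b>q12; q14-a>q13; q14-b>q14

Because acceptance depends on a position counted from the end, the machine has to buffer the most recent 3 symbols. Make each state the string of the last up-to-3 symbols read; on input `x` shift the window left and append `x`. Accept when the buffered window has length 3 and begins with `a`.
          a    b  
>  q0     q1   q2 
   q1     q3   q4 
   q2     q5   q6 
   q3     q7   q8 
   q4     q9  q10 
   q5    q11  q12 
   q6    q13  q14 
 * q7     q7   q8 
 * q8     q9  q10 
 * q9    q11  q12 
 * q10   q13  q14 
   q11    q7   q8 
   q12    q9  q10 
   q13   q11  q12 
   q14   q13  q14 
(> = start, * = accepting)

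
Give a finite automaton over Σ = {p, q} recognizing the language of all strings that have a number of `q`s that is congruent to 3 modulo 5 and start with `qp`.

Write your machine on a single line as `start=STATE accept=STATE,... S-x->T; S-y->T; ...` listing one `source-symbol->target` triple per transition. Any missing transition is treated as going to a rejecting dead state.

start=s0; accept=s5; s0-p->s1; s0-q->s2; s1-p->s1; s1-q->s1; s2-p->s3; s2-q->s1; s3-p->s3; s3-q->s4; s4-p->s4; s4-q->s5; s5-p->s5; s5-q->s6; s6-p->s6; s6-q->s7; s7-p->s7; s7-q->s3

Run two small machines in parallel and take their product. The first has 5 states tracking the count of `q`s modulo 5; the second has 4 states tracking whether the input so far still matches the prefix `qp`. A product state is a pair (one from each), accepting exactly when both do. Minimizing collapses redundant product states.
With 8 states:
        p   q  
>  s0   s1  s2 
   s1   s1  s1 
   s2   s3  s1 
   s3   s3  s4 
   s4   s4  s5 
 * s5   s5  s6 
   s6   s6  s7 
   s7   s7  s3 
(> = start, * = accepting)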